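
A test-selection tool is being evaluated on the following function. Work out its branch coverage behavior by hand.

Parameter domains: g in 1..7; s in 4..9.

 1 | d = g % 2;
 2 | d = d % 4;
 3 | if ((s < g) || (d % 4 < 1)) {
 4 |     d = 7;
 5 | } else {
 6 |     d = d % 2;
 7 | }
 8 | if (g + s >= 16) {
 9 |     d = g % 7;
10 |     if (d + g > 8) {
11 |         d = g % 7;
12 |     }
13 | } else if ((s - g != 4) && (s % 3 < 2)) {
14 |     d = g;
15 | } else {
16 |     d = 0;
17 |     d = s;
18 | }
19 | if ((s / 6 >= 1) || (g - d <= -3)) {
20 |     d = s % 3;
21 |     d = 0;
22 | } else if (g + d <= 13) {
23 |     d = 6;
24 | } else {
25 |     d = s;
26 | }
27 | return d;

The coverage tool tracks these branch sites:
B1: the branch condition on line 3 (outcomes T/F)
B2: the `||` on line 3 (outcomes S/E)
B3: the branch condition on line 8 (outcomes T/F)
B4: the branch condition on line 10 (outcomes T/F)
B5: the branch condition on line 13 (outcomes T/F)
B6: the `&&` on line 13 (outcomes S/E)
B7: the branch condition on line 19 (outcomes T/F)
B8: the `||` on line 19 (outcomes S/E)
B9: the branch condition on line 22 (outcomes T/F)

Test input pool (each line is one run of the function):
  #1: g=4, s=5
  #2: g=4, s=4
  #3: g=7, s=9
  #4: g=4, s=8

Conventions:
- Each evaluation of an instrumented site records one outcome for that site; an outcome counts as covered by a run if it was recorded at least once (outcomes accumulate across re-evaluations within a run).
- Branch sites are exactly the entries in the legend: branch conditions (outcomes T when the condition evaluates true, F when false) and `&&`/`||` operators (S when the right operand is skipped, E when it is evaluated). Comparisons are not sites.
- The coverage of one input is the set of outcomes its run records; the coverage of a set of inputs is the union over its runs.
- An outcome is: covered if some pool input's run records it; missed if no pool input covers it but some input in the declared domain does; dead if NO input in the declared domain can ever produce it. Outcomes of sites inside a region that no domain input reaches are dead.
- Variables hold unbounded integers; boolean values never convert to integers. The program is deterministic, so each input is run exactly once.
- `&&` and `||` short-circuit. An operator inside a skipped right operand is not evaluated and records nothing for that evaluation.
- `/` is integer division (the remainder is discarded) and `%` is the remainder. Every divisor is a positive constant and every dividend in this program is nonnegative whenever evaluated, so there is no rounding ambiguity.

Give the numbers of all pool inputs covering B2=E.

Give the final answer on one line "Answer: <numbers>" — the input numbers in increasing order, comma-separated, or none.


input #1 (g=4, s=5): produces B2=E
input #2 (g=4, s=4): produces B2=E
input #3 (g=7, s=9): produces B2=E
input #4 (g=4, s=8): produces B2=E
Answer: 1, 2, 3, 4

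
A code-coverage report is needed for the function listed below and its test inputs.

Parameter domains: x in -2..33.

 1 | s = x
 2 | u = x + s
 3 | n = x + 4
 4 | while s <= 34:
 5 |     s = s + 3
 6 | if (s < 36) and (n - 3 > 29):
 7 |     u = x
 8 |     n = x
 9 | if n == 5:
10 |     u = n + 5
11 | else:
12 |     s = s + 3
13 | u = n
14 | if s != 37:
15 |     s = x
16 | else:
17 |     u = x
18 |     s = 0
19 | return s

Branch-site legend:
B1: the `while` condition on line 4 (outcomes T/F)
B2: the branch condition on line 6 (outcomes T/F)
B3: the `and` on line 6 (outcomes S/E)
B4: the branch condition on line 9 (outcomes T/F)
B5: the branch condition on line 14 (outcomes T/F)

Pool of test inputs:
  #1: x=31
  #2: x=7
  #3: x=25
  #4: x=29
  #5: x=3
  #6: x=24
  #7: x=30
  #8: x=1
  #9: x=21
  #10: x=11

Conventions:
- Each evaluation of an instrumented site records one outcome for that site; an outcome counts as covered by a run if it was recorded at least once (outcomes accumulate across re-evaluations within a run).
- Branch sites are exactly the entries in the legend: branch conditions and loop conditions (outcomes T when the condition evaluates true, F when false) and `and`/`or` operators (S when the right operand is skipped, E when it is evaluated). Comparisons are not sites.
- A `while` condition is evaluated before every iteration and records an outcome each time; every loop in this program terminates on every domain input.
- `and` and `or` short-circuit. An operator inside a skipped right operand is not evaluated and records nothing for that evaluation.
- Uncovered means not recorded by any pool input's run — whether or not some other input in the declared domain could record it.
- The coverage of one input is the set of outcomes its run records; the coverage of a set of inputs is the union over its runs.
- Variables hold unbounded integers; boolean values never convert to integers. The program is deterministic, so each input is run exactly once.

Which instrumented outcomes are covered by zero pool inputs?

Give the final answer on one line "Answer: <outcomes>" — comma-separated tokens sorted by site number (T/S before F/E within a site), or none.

input #1, x=31: outcomes B1=T, B1=F, B2=F, B3=S, B4=F, B5=T
input #2, x=7: outcomes B1=T, B1=F, B2=F, B3=S, B4=F, B5=T
input #3, x=25: outcomes B1=T, B1=F, B2=F, B3=S, B4=F, B5=T
input #4, x=29: outcomes B1=T, B1=F, B2=T, B3=E, B4=F, B5=T
input #5, x=3: outcomes B1=T, B1=F, B2=F, B3=S, B4=F, B5=T
input #6, x=24: outcomes B1=T, B1=F, B2=F, B3=S, B4=F, B5=T
input #7, x=30: outcomes B1=T, B1=F, B2=F, B3=S, B4=F, B5=T
input #8, x=1: outcomes B1=T, B1=F, B2=F, B3=S, B4=T, B5=F
input #9, x=21: outcomes B1=T, B1=F, B2=F, B3=S, B4=F, B5=T
input #10, x=11: outcomes B1=T, B1=F, B2=F, B3=E, B4=F, B5=T
union over the pool: B1=T, B1=F, B2=T, B2=F, B3=S, B3=E, B4=T, B4=F, B5=T, B5=F
uncovered (0 of 10): none

Answer: none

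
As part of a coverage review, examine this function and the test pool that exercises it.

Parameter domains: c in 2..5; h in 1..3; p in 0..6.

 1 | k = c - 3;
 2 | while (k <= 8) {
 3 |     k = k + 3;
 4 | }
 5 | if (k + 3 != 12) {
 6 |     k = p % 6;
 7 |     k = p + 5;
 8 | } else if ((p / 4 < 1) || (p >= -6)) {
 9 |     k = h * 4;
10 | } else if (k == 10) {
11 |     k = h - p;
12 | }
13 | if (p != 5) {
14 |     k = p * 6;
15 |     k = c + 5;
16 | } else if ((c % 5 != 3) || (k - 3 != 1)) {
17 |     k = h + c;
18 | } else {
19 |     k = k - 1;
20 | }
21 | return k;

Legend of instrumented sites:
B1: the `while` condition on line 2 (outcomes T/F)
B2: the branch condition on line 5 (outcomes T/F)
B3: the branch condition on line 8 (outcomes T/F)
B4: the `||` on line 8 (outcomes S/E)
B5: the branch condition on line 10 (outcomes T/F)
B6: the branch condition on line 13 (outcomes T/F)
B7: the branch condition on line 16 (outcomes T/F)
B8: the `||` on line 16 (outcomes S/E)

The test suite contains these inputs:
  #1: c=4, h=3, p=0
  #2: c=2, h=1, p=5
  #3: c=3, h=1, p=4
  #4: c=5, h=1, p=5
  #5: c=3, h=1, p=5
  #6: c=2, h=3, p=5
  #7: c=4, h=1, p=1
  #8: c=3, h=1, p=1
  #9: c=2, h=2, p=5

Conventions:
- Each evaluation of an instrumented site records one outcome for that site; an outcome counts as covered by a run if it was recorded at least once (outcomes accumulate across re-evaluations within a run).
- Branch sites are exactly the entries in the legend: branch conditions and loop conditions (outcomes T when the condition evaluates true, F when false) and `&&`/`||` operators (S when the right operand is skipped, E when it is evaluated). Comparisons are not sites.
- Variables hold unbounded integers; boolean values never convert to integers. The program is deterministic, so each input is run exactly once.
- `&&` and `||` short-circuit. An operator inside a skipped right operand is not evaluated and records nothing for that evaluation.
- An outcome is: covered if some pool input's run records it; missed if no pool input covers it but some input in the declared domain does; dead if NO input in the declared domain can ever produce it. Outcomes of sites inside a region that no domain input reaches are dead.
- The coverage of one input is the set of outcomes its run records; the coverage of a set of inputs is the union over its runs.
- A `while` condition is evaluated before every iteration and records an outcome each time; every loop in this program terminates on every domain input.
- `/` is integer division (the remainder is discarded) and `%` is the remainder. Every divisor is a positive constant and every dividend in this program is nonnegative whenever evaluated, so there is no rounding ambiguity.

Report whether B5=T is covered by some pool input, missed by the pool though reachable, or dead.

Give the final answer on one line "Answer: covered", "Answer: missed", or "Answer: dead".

no pool input records B5=T
checking all 84 inputs in the declared domain: B5=T is never recorded -> dead

Answer: dead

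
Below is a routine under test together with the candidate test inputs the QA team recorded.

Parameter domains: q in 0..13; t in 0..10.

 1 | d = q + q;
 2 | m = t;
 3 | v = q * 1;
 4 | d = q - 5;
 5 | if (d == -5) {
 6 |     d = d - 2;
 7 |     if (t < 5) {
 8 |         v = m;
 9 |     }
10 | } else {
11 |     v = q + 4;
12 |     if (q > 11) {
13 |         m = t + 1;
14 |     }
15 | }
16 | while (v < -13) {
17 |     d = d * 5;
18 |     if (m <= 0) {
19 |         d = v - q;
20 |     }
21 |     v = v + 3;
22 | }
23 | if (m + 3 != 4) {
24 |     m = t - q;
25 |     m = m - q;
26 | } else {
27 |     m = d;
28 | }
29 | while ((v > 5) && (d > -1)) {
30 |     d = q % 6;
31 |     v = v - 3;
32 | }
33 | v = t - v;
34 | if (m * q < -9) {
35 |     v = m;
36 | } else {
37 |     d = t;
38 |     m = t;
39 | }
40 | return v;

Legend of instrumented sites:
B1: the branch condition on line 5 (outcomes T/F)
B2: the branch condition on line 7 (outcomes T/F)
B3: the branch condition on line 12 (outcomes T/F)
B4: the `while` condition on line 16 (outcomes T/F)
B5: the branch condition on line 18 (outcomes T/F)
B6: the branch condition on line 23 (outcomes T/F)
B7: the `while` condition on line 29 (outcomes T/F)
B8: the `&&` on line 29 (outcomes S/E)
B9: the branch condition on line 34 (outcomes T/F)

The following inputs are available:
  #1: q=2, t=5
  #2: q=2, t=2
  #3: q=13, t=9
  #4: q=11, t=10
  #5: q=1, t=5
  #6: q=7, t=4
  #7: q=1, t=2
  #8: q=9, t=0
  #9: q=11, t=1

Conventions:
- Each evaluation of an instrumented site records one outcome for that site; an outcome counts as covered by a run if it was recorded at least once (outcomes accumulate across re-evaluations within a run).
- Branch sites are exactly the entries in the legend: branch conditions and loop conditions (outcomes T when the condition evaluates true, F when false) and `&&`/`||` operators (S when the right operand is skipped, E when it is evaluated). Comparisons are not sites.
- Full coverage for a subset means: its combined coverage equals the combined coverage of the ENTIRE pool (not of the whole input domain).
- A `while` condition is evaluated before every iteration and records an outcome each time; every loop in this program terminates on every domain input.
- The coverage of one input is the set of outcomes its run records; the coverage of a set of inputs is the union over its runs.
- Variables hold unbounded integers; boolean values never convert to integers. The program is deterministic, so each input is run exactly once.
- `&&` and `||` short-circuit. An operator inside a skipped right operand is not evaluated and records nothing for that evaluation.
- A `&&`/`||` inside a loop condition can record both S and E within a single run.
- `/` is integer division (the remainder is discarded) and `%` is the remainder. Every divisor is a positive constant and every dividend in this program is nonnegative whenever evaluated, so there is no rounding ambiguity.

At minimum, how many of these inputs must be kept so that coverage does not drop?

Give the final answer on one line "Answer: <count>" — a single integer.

input #1 (q=2, t=5): events B1->F, B3->F, B4->F, B6->T, B8->E, B7->F, B9->F; covers B1=F, B3=F, B4=F, B6=T, B7=F, B8=E, B9=F
input #2 (q=2, t=2): events B1->F, B3->F, B4->F, B6->T, B8->E, B7->F, B9->F; covers B1=F, B3=F, B4=F, B6=T, B7=F, B8=E, B9=F
input #3 (q=13, t=9): events B1->F, B3->T, B4->F, B6->T, B8->E, B7->T, B8->E, B7->T, B8->E, B7->T, B8->E, B7->T, B8->S, B7->F, ...; covers B1=F, B3=T, B4=F, B6=T, B7=T, B7=F, B8=S, B8=E, B9=T
input #4 (q=11, t=10): events B1->F, B3->F, B4->F, B6->T, B8->E, B7->T, B8->E, B7->T, B8->E, B7->T, B8->E, B7->T, B8->S, B7->F, ...; covers B1=F, B3=F, B4=F, B6=T, B7=T, B7=F, B8=S, B8=E, B9=T
input #5 (q=1, t=5): events B1->F, B3->F, B4->F, B6->T, B8->S, B7->F, B9->F; covers B1=F, B3=F, B4=F, B6=T, B7=F, B8=S, B9=F
input #6 (q=7, t=4): events B1->F, B3->F, B4->F, B6->T, B8->E, B7->T, B8->E, B7->T, B8->S, B7->F, B9->T; covers B1=F, B3=F, B4=F, B6=T, B7=T, B7=F, B8=S, B8=E, B9=T
input #7 (q=1, t=2): events B1->F, B3->F, B4->F, B6->T, B8->S, B7->F, B9->F; covers B1=F, B3=F, B4=F, B6=T, B7=F, B8=S, B9=F
input #8 (q=9, t=0): events B1->F, B3->F, B4->F, B6->T, B8->E, B7->T, B8->E, B7->T, B8->E, B7->T, B8->S, B7->F, B9->T; covers B1=F, B3=F, B4=F, B6=T, B7=T, B7=F, B8=S, B8=E, B9=T
input #9 (q=11, t=1): events B1->F, B3->F, B4->F, B6->F, B8->E, B7->T, B8->E, B7->T, B8->E, B7->T, B8->E, B7->T, B8->S, B7->F, ...; covers B1=F, B3=F, B4=F, B6=F, B7=T, B7=F, B8=S, B8=E, B9=F
union over all inputs: B1=F, B3=T, B3=F, B4=F, B6=T, B6=F, B7=T, B7=F, B8=S, B8=E, B9=T, B9=F (12 outcomes)
every size-1 subset falls short of the 12 outcomes (best: 9/12)
size 2: inputs {3, 9} cover all 12 outcomes, and no lexicographically smaller subset of this size does

Answer: 2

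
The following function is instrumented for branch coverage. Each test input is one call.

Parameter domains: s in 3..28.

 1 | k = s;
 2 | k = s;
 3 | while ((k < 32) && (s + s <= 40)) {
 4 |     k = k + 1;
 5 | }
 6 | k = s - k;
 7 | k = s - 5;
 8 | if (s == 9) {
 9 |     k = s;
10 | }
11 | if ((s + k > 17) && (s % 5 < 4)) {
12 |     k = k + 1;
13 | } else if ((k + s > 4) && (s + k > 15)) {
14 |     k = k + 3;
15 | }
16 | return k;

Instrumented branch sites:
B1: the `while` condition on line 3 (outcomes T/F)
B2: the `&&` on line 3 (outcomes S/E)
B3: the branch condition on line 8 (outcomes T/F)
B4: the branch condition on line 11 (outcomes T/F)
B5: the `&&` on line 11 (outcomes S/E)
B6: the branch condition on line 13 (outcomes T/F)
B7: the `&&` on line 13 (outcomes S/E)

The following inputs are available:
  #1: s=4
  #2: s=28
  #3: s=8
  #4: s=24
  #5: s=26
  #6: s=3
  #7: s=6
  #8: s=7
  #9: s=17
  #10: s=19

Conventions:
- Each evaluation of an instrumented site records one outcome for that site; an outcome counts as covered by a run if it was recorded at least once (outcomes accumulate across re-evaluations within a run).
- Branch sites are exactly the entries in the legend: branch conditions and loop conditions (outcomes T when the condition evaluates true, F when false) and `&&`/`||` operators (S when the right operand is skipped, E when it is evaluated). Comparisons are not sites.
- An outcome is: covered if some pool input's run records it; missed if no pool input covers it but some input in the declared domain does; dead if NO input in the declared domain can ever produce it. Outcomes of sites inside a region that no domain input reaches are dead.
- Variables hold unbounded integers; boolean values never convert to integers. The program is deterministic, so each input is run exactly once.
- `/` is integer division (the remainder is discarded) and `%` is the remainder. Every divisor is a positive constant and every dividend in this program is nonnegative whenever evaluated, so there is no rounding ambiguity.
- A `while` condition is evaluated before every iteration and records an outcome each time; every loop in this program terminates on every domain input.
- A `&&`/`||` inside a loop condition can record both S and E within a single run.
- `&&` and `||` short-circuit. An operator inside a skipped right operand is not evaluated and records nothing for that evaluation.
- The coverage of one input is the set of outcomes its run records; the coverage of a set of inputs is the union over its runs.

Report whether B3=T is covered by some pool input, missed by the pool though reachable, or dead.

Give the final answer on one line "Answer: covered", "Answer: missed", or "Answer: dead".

no pool input records B3=T
but domain input (s=9) does record it -> reachable, so missed

Answer: missed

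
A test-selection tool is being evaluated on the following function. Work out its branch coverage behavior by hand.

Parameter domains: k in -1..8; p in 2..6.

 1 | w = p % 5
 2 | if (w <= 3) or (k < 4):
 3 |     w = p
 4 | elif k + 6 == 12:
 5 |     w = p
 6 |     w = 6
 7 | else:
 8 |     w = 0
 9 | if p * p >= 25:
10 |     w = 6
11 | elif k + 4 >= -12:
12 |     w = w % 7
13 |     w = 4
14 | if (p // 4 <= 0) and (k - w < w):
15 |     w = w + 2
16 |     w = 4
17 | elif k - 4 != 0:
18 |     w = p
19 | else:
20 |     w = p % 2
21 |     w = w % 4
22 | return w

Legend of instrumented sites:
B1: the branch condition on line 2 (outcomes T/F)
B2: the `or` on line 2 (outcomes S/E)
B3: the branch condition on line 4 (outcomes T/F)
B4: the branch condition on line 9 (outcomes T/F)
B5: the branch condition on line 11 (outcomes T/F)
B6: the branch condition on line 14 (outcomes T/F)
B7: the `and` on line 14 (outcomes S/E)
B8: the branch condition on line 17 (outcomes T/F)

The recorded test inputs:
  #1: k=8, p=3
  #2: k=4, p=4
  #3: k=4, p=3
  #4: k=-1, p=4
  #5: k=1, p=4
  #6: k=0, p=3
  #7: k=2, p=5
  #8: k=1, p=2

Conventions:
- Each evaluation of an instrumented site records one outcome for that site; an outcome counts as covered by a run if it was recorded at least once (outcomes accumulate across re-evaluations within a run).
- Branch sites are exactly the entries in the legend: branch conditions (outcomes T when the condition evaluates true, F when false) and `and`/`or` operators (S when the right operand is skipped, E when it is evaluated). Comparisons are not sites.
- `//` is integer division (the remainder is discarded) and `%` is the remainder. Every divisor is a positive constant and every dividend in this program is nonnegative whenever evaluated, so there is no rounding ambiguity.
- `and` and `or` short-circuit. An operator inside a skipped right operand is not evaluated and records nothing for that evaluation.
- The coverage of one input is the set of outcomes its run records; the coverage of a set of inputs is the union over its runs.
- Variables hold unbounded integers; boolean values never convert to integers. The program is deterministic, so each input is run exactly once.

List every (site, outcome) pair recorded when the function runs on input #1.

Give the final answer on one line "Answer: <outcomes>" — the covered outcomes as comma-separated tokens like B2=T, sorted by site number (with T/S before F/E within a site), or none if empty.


Simulating input #1 (k=8, p=3) step by step:
  B2->S, B1->T, B4->F, B5->T, B7->E, B6->F, B8->T
distinct outcomes covered: B1=T, B2=S, B4=F, B5=T, B6=F, B7=E, B8=T
Answer: B1=T, B2=S, B4=F, B5=T, B6=F, B7=E, B8=T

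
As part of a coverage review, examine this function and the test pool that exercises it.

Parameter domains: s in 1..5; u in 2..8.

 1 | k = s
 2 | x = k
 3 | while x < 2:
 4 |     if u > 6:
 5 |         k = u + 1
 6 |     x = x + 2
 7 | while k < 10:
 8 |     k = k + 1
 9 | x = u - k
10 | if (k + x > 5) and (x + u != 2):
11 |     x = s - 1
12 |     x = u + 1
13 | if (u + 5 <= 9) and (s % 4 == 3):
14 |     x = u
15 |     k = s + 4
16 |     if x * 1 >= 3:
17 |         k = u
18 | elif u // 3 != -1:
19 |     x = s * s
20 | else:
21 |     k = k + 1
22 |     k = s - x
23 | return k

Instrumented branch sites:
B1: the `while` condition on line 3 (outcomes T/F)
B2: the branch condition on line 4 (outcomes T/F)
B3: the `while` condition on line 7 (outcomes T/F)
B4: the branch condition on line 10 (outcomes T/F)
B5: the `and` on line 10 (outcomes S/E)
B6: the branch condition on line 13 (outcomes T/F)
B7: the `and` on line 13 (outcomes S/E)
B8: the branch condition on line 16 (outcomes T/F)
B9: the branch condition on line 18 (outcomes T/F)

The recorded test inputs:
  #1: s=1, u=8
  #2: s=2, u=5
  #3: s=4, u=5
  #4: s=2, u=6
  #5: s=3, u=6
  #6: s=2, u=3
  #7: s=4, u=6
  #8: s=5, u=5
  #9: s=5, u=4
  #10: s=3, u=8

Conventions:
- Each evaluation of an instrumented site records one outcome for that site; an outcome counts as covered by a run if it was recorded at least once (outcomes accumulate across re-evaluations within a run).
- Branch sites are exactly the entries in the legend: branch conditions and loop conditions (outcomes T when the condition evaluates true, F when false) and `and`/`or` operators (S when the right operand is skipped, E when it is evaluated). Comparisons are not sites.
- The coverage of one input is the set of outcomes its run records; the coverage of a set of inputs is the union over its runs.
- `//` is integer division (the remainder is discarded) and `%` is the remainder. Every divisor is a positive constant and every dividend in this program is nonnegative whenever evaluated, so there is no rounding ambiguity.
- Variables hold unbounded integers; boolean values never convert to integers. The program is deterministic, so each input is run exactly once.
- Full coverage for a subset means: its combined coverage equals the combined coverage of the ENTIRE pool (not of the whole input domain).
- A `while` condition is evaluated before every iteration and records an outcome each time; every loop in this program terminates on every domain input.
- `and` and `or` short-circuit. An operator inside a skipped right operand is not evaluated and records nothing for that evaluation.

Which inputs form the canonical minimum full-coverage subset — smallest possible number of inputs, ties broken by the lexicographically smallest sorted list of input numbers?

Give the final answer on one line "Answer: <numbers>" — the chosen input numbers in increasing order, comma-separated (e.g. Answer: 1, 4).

run #1 (s=1, u=8) runs B1->T, B2->T, B1->F, B3->T, B3->F, B5->E, B4->T, B7->S, B6->F, B9->T; records B1=T, B1=F, B2=T, B3=T, B3=F, B4=T, B5=E, B6=F, B7=S, B9=T
run #2 (s=2, u=5) runs B1->F, B3->T, B3->T, B3->T, B3->T, B3->T, B3->T, B3->T, B3->T, B3->F, B5->S, B4->F, B7->S, B6->F, ...; records B1=F, B3=T, B3=F, B4=F, B5=S, B6=F, B7=S, B9=T
run #3 (s=4, u=5) runs B1->F, B3->T, B3->T, B3->T, B3->T, B3->T, B3->T, B3->F, B5->S, B4->F, B7->S, B6->F, B9->T; records B1=F, B3=T, B3=F, B4=F, B5=S, B6=F, B7=S, B9=T
run #4 (s=2, u=6) runs B1->F, B3->T, B3->T, B3->T, B3->T, B3->T, B3->T, B3->T, B3->T, B3->F, B5->E, B4->F, B7->S, B6->F, ...; records B1=F, B3=T, B3=F, B4=F, B5=E, B6=F, B7=S, B9=T
run #5 (s=3, u=6) runs B1->F, B3->T, B3->T, B3->T, B3->T, B3->T, B3->T, B3->T, B3->F, B5->E, B4->F, B7->S, B6->F, B9->T; records B1=F, B3=T, B3=F, B4=F, B5=E, B6=F, B7=S, B9=T
run #6 (s=2, u=3) runs B1->F, B3->T, B3->T, B3->T, B3->T, B3->T, B3->T, B3->T, B3->T, B3->F, B5->S, B4->F, B7->E, B6->F, ...; records B1=F, B3=T, B3=F, B4=F, B5=S, B6=F, B7=E, B9=T
run #7 (s=4, u=6) runs B1->F, B3->T, B3->T, B3->T, B3->T, B3->T, B3->T, B3->F, B5->E, B4->F, B7->S, B6->F, B9->T; records B1=F, B3=T, B3=F, B4=F, B5=E, B6=F, B7=S, B9=T
run #8 (s=5, u=5) runs B1->F, B3->T, B3->T, B3->T, B3->T, B3->T, B3->F, B5->S, B4->F, B7->S, B6->F, B9->T; records B1=F, B3=T, B3=F, B4=F, B5=S, B6=F, B7=S, B9=T
run #9 (s=5, u=4) runs B1->F, B3->T, B3->T, B3->T, B3->T, B3->T, B3->F, B5->S, B4->F, B7->E, B6->F, B9->T; records B1=F, B3=T, B3=F, B4=F, B5=S, B6=F, B7=E, B9=T
run #10 (s=3, u=8) runs B1->F, B3->T, B3->T, B3->T, B3->T, B3->T, B3->T, B3->T, B3->F, B5->E, B4->T, B7->S, B6->F, B9->T; records B1=F, B3=T, B3=F, B4=T, B5=E, B6=F, B7=S, B9=T
union over all inputs: B1=T, B1=F, B2=T, B3=T, B3=F, B4=T, B4=F, B5=S, B5=E, B6=F, B7=S, B7=E, B9=T (13 outcomes)
no size-1 subset reaches all 13 outcomes (best union: 10/13)
the canonical winner is {1, 6}: size 2, full 13-outcome coverage, earliest index list among size-2 covers

Answer: 1, 6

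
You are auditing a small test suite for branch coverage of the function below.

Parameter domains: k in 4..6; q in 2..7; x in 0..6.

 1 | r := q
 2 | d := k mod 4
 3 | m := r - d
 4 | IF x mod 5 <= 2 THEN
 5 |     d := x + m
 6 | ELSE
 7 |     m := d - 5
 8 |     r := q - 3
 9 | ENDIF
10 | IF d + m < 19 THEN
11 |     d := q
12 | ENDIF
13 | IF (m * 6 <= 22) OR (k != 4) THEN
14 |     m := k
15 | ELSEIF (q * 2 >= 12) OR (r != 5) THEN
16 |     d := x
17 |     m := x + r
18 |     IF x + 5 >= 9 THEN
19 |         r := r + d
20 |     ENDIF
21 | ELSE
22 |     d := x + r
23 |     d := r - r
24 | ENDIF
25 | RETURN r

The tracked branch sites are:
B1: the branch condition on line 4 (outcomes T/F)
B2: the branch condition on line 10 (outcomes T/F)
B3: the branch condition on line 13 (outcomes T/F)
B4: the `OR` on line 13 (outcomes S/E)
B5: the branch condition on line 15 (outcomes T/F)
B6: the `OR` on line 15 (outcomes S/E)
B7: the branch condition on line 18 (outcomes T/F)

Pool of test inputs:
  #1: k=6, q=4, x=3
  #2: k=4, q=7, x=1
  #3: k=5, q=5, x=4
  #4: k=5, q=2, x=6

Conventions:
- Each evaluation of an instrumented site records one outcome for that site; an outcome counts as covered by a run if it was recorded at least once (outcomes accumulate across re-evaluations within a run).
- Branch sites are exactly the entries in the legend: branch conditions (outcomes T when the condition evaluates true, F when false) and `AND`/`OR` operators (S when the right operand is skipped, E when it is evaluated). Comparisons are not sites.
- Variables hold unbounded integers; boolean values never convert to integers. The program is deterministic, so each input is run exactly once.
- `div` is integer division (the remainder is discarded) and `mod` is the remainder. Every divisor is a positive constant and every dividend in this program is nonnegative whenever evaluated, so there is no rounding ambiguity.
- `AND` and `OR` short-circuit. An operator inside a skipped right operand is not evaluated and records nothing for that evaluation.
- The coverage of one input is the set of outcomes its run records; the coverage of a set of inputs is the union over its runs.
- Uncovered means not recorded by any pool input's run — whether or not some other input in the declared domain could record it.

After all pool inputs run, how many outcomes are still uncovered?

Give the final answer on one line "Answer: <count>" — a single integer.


test 1 (k=6, q=4, x=3) hits B1=F, B2=T, B3=T, B4=S
test 2 (k=4, q=7, x=1) hits B1=T, B2=T, B3=F, B4=E, B5=T, B6=S, B7=F
test 3 (k=5, q=5, x=4) hits B1=F, B2=T, B3=T, B4=S
test 4 (k=5, q=2, x=6) hits B1=T, B2=T, B3=T, B4=S
union over the pool: B1=T, B1=F, B2=T, B3=T, B3=F, B4=S, B4=E, B5=T, B6=S, B7=F
uncovered (4 of 14): B2=F, B5=F, B6=E, B7=T
Answer: 4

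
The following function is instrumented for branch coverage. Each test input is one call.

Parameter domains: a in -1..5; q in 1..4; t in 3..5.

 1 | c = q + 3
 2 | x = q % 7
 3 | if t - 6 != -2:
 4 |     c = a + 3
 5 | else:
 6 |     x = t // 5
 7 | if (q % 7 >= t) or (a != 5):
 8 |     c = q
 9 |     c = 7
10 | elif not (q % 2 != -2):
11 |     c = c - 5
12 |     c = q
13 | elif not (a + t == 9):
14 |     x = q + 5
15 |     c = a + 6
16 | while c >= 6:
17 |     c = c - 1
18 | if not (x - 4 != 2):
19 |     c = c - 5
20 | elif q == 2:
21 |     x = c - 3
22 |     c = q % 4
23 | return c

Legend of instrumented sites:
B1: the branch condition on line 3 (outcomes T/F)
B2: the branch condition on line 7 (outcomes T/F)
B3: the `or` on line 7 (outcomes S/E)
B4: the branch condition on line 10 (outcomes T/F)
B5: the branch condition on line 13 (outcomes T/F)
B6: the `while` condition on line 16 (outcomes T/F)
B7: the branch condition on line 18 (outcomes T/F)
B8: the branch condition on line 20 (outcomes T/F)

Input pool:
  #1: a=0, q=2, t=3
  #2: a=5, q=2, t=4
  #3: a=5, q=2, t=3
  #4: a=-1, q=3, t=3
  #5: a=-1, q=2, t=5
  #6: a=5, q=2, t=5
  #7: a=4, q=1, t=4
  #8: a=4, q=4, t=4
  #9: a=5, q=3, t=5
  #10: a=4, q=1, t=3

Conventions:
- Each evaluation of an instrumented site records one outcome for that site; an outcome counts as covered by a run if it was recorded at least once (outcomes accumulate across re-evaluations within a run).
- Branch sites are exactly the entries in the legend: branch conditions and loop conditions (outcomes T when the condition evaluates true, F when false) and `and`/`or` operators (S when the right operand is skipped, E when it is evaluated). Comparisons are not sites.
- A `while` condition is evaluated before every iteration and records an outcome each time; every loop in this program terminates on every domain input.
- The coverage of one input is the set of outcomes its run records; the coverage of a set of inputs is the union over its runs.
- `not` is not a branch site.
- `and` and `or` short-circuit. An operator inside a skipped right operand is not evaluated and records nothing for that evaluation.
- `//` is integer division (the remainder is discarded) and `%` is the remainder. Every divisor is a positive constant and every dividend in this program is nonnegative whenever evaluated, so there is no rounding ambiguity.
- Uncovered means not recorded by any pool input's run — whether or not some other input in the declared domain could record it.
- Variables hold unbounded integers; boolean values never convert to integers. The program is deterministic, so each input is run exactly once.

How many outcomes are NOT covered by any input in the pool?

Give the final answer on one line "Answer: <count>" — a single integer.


#1 (a=0, q=2, t=3) -> B1->T, B3->E, B2->T, B6->T, B6->T, B6->F, B7->F, B8->T; covered: B1=T, B2=T, B3=E, B6=T, B6=F, B7=F, B8=T
#2 (a=5, q=2, t=4) -> B1->F, B3->E, B2->F, B4->F, B5->F, B6->F, B7->F, B8->T; covered: B1=F, B2=F, B3=E, B4=F, B5=F, B6=F, B7=F, B8=T
#3 (a=5, q=2, t=3) -> B1->T, B3->E, B2->F, B4->F, B5->T, B6->T, B6->T, B6->T, B6->T, B6->T, B6->T, B6->F, B7->F, B8->T; covered: B1=T, B2=F, B3=E, B4=F, B5=T, B6=T, B6=F, B7=F, B8=T
#4 (a=-1, q=3, t=3) -> B1->T, B3->S, B2->T, B6->T, B6->T, B6->F, B7->F, B8->F; covered: B1=T, B2=T, B3=S, B6=T, B6=F, B7=F, B8=F
#5 (a=-1, q=2, t=5) -> B1->T, B3->E, B2->T, B6->T, B6->T, B6->F, B7->F, B8->T; covered: B1=T, B2=T, B3=E, B6=T, B6=F, B7=F, B8=T
#6 (a=5, q=2, t=5) -> B1->T, B3->E, B2->F, B4->F, B5->T, B6->T, B6->T, B6->T, B6->T, B6->T, B6->T, B6->F, B7->F, B8->T; covered: B1=T, B2=F, B3=E, B4=F, B5=T, B6=T, B6=F, B7=F, B8=T
#7 (a=4, q=1, t=4) -> B1->F, B3->E, B2->T, B6->T, B6->T, B6->F, B7->F, B8->F; covered: B1=F, B2=T, B3=E, B6=T, B6=F, B7=F, B8=F
#8 (a=4, q=4, t=4) -> B1->F, B3->S, B2->T, B6->T, B6->T, B6->F, B7->F, B8->F; covered: B1=F, B2=T, B3=S, B6=T, B6=F, B7=F, B8=F
#9 (a=5, q=3, t=5) -> B1->T, B3->E, B2->F, B4->F, B5->T, B6->T, B6->T, B6->T, B6->T, B6->T, B6->T, B6->F, B7->F, B8->F; covered: B1=T, B2=F, B3=E, B4=F, B5=T, B6=T, B6=F, B7=F, B8=F
#10 (a=4, q=1, t=3) -> B1->T, B3->E, B2->T, B6->T, B6->T, B6->F, B7->F, B8->F; covered: B1=T, B2=T, B3=E, B6=T, B6=F, B7=F, B8=F
union over the pool: B1=T, B1=F, B2=T, B2=F, B3=S, B3=E, B4=F, B5=T, B5=F, B6=T, B6=F, B7=F, B8=T, B8=F
uncovered (2 of 16): B4=T, B7=T
Answer: 2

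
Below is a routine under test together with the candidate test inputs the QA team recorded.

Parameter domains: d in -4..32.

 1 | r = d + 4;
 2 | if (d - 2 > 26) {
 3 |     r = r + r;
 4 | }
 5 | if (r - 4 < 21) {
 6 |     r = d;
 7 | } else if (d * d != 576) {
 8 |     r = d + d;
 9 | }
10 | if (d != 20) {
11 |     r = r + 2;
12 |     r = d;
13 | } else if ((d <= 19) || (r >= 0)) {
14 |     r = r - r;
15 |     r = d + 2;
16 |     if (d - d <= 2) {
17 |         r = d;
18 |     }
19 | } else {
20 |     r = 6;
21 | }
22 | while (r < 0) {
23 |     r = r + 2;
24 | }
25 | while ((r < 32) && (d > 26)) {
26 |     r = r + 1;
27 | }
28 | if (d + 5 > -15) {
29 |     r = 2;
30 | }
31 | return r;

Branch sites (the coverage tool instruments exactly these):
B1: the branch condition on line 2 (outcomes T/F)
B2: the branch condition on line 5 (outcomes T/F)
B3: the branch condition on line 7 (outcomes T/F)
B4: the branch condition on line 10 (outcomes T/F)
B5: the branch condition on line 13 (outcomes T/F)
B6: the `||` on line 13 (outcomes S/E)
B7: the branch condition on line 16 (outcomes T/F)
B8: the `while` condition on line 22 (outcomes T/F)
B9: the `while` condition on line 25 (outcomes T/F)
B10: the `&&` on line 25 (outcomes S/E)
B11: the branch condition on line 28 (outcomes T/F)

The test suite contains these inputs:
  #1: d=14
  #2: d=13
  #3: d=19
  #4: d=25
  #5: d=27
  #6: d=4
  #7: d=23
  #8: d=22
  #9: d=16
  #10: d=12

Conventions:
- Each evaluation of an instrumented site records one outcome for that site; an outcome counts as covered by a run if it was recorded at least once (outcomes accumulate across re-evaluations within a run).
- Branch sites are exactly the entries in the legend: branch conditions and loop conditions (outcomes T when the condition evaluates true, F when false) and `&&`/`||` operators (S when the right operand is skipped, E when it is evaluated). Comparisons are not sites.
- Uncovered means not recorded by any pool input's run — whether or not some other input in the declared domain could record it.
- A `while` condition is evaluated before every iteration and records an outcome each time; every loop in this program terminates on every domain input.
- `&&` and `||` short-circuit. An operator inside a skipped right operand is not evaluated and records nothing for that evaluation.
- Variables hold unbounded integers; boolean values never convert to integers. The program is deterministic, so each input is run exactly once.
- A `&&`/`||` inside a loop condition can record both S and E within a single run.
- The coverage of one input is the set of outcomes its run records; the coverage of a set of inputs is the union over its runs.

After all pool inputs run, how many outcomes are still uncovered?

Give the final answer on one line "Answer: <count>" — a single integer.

test 1 (d=14) fires B1->F, B2->T, B4->T, B8->F, B10->E, B9->F, B11->T; hits B1=F, B2=T, B4=T, B8=F, B9=F, B10=E, B11=T
test 2 (d=13) fires B1->F, B2->T, B4->T, B8->F, B10->E, B9->F, B11->T; hits B1=F, B2=T, B4=T, B8=F, B9=F, B10=E, B11=T
test 3 (d=19) fires B1->F, B2->T, B4->T, B8->F, B10->E, B9->F, B11->T; hits B1=F, B2=T, B4=T, B8=F, B9=F, B10=E, B11=T
test 4 (d=25) fires B1->F, B2->F, B3->T, B4->T, B8->F, B10->E, B9->F, B11->T; hits B1=F, B2=F, B3=T, B4=T, B8=F, B9=F, B10=E, B11=T
test 5 (d=27) fires B1->F, B2->F, B3->T, B4->T, B8->F, B10->E, B9->T, B10->E, B9->T, B10->E, B9->T, B10->E, B9->T, B10->E, ...; hits B1=F, B2=F, B3=T, B4=T, B8=F, B9=T, B9=F, B10=S, B10=E, B11=T
test 6 (d=4) fires B1->F, B2->T, B4->T, B8->F, B10->E, B9->F, B11->T; hits B1=F, B2=T, B4=T, B8=F, B9=F, B10=E, B11=T
test 7 (d=23) fires B1->F, B2->F, B3->T, B4->T, B8->F, B10->E, B9->F, B11->T; hits B1=F, B2=F, B3=T, B4=T, B8=F, B9=F, B10=E, B11=T
test 8 (d=22) fires B1->F, B2->F, B3->T, B4->T, B8->F, B10->E, B9->F, B11->T; hits B1=F, B2=F, B3=T, B4=T, B8=F, B9=F, B10=E, B11=T
test 9 (d=16) fires B1->F, B2->T, B4->T, B8->F, B10->E, B9->F, B11->T; hits B1=F, B2=T, B4=T, B8=F, B9=F, B10=E, B11=T
test 10 (d=12) fires B1->F, B2->T, B4->T, B8->F, B10->E, B9->F, B11->T; hits B1=F, B2=T, B4=T, B8=F, B9=F, B10=E, B11=T
union over the pool: B1=F, B2=T, B2=F, B3=T, B4=T, B8=F, B9=T, B9=F, B10=S, B10=E, B11=T
uncovered (11 of 22): B1=T, B3=F, B4=F, B5=T, B5=F, B6=S, B6=E, B7=T, B7=F, B8=T, B11=F

Answer: 11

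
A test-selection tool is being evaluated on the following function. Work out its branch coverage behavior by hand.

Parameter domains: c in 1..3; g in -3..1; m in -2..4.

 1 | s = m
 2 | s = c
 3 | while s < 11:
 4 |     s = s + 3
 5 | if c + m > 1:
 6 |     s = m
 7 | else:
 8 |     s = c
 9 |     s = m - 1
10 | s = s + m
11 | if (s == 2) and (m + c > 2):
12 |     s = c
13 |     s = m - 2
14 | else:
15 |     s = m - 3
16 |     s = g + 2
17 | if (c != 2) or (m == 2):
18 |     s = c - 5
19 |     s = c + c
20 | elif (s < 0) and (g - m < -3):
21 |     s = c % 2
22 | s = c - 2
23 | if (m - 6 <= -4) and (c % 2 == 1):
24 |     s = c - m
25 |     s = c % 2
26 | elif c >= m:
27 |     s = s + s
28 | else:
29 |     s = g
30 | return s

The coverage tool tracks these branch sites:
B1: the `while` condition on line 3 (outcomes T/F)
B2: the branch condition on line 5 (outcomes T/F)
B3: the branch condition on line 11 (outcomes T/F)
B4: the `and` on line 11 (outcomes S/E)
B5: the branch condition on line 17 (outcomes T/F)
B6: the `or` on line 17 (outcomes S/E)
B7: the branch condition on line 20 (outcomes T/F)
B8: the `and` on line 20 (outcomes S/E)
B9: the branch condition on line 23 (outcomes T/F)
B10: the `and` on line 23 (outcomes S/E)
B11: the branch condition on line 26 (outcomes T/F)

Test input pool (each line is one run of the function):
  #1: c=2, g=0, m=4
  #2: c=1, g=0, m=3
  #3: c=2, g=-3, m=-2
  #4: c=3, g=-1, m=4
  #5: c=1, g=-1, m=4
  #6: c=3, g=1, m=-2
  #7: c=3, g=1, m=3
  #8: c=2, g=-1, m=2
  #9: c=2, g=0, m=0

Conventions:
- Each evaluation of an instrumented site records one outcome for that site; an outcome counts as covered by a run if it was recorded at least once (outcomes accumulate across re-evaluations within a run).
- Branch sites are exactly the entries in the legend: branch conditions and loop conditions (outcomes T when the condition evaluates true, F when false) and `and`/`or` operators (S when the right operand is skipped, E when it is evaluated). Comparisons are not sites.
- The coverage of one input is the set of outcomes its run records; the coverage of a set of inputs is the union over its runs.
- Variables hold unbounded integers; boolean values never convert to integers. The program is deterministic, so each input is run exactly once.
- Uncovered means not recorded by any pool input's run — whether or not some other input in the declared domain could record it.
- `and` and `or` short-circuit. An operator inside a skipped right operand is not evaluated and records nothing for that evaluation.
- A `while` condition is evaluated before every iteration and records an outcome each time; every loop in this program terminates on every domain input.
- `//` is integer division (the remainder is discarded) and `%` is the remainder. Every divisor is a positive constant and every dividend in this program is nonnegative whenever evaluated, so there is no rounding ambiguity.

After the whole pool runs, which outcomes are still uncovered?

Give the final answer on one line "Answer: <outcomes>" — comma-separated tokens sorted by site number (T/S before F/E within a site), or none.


input #1 (c=2, g=0, m=4): events B1->T, B1->T, B1->T, B1->F, B2->T, B4->S, B3->F, B6->E, B5->F, B8->S, B7->F, B10->S, B9->F, B11->F; covers B1=T, B1=F, B2=T, B3=F, B4=S, B5=F, B6=E, B7=F, B8=S, B9=F, B10=S, B11=F
input #2 (c=1, g=0, m=3): events B1->T, B1->T, B1->T, B1->T, B1->F, B2->T, B4->S, B3->F, B6->S, B5->T, B10->S, B9->F, B11->F; covers B1=T, B1=F, B2=T, B3=F, B4=S, B5=T, B6=S, B9=F, B10=S, B11=F
input #3 (c=2, g=-3, m=-2): events B1->T, B1->T, B1->T, B1->F, B2->F, B4->S, B3->F, B6->E, B5->F, B8->E, B7->F, B10->E, B9->F, B11->T; covers B1=T, B1=F, B2=F, B3=F, B4=S, B5=F, B6=E, B7=F, B8=E, B9=F, B10=E, B11=T
input #4 (c=3, g=-1, m=4): events B1->T, B1->T, B1->T, B1->F, B2->T, B4->S, B3->F, B6->S, B5->T, B10->S, B9->F, B11->F; covers B1=T, B1=F, B2=T, B3=F, B4=S, B5=T, B6=S, B9=F, B10=S, B11=F
input #5 (c=1, g=-1, m=4): events B1->T, B1->T, B1->T, B1->T, B1->F, B2->T, B4->S, B3->F, B6->S, B5->T, B10->S, B9->F, B11->F; covers B1=T, B1=F, B2=T, B3=F, B4=S, B5=T, B6=S, B9=F, B10=S, B11=F
input #6 (c=3, g=1, m=-2): events B1->T, B1->T, B1->T, B1->F, B2->F, B4->S, B3->F, B6->S, B5->T, B10->E, B9->T; covers B1=T, B1=F, B2=F, B3=F, B4=S, B5=T, B6=S, B9=T, B10=E
input #7 (c=3, g=1, m=3): events B1->T, B1->T, B1->T, B1->F, B2->T, B4->S, B3->F, B6->S, B5->T, B10->S, B9->F, B11->T; covers B1=T, B1=F, B2=T, B3=F, B4=S, B5=T, B6=S, B9=F, B10=S, B11=T
input #8 (c=2, g=-1, m=2): events B1->T, B1->T, B1->T, B1->F, B2->T, B4->S, B3->F, B6->E, B5->T, B10->E, B9->F, B11->T; covers B1=T, B1=F, B2=T, B3=F, B4=S, B5=T, B6=E, B9=F, B10=E, B11=T
input #9 (c=2, g=0, m=0): events B1->T, B1->T, B1->T, B1->F, B2->T, B4->S, B3->F, B6->E, B5->F, B8->S, B7->F, B10->E, B9->F, B11->T; covers B1=T, B1=F, B2=T, B3=F, B4=S, B5=F, B6=E, B7=F, B8=S, B9=F, B10=E, B11=T
union over the pool: B1=T, B1=F, B2=T, B2=F, B3=F, B4=S, B5=T, B5=F, B6=S, B6=E, B7=F, B8=S, B8=E, B9=T, B9=F, B10=S, B10=E, B11=T, B11=F
uncovered (3 of 22): B3=T, B4=E, B7=T
Answer: B3=T, B4=E, B7=T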